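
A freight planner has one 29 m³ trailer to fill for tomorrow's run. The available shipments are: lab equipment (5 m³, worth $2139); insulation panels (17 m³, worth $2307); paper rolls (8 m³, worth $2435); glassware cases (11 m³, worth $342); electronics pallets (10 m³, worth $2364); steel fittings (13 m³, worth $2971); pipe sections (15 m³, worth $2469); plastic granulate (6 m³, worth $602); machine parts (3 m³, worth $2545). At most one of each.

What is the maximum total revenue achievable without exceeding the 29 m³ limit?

By revenue per m³: machine parts 848.33, lab equipment 427.80, paper rolls 304.38, electronics pallets 236.40 lead.
Greedy by ratio would take lab equipment + paper rolls + electronics pallets + machine parts: 26 m³ used, total 9483.
Dropping electronics pallets frees 10 m³; slotting in steel fittings (13 m³) lifts the total to 10090 at 29 m³.

10090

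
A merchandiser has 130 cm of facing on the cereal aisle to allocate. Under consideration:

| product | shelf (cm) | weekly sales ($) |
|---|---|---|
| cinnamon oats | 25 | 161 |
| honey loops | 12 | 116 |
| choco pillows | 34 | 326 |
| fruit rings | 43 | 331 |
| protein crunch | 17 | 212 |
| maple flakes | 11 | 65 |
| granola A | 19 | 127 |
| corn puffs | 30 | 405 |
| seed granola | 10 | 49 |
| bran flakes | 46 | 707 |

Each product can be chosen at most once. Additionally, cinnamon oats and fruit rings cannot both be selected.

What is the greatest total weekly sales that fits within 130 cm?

Taking the top-ratio products first gives honey loops + protein crunch + granola A + corn puffs + bran flakes for 1567 (124 cm).
The 31 cm tied up in honey loops and granola A is better spent on choco pillows — total rises to 1650 (127 cm).

1650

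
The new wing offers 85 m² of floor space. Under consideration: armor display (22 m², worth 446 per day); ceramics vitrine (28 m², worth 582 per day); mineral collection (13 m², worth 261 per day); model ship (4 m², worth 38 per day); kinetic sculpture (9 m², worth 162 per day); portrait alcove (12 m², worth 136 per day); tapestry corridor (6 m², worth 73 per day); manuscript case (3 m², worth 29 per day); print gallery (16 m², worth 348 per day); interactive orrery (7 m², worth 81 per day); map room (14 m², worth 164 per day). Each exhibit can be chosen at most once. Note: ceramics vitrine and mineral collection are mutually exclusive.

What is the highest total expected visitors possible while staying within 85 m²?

1649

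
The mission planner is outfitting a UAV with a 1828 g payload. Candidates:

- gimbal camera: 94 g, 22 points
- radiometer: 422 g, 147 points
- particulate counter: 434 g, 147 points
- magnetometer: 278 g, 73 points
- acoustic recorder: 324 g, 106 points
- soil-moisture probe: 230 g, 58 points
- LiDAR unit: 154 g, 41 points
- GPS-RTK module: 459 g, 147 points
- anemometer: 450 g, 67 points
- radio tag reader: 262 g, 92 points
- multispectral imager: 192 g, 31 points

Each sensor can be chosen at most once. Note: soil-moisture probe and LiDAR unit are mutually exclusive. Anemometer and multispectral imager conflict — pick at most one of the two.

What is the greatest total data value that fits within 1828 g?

596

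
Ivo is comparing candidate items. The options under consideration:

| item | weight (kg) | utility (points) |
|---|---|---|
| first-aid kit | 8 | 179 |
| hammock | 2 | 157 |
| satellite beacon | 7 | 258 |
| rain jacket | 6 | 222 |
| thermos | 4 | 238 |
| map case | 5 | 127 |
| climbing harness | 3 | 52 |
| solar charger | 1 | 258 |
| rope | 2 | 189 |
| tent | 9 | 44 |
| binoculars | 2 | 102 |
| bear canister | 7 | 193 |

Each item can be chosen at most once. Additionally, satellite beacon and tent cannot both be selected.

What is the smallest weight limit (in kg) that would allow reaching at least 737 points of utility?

Minimise kg subject to total utility ≥ 737.
Taking hammock + thermos + solar charger + rope gives 842 (≥ 737) for 9 kg.
No combination under 9 kg hits 737.

9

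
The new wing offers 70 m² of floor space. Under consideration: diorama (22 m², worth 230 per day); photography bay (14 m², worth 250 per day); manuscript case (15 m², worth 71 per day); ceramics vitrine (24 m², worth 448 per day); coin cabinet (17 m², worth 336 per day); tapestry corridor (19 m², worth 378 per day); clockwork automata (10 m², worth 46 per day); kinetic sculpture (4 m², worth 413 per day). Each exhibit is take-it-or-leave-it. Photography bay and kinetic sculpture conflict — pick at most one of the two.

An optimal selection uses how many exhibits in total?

Best achievable expected visitors is 1575.
For example ceramics vitrine + coin cabinet + tapestry corridor + kinetic sculpture achieves it, using 64 m².
Every optimal selection uses 4 exhibits.

4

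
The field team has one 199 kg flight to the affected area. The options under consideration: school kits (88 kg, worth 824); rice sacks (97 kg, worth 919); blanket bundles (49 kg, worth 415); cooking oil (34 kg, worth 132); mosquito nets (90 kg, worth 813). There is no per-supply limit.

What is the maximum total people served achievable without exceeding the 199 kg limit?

The ratio ordering already packs tightly: 2×rice sacks, 194 kg, 1838.
That's the maximum — no swap from here does better than 1838.

1838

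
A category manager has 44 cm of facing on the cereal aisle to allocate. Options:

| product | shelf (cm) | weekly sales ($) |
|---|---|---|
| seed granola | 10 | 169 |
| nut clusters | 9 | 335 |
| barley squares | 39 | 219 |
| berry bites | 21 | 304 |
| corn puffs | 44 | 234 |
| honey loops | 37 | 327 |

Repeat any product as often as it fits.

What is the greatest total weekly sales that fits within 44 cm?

1340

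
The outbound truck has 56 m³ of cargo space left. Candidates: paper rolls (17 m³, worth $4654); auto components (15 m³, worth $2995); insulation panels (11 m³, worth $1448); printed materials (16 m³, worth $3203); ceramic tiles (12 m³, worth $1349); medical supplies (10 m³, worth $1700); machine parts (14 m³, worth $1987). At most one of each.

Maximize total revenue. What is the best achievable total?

11336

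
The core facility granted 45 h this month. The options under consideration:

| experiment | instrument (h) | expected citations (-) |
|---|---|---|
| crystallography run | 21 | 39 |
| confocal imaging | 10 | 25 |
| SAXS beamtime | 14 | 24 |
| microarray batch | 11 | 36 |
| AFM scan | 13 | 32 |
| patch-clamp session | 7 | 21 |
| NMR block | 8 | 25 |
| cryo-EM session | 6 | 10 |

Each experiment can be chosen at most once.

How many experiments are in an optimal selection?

Best achievable expected citations is 124.
One optimal bundle: microarray batch + AFM scan + patch-clamp session + NMR block + cryo-EM session (45 h).
All optima have 5 experiments.

5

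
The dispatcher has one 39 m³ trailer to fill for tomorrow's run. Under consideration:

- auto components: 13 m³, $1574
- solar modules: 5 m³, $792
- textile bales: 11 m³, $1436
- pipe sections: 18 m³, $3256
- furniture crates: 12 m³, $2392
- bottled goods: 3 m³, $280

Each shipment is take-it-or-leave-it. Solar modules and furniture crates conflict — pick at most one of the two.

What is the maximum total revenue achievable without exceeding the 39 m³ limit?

Best packing: pipe sections + furniture crates + bottled goods — 33 m³, 5928 total.

5928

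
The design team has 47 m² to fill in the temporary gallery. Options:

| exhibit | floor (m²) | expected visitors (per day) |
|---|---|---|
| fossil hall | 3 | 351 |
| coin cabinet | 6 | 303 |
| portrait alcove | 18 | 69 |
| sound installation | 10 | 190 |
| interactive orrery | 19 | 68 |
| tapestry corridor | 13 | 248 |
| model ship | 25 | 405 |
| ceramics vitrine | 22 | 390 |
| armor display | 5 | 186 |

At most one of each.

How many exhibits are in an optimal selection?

Optimal total is 1420.
One optimal bundle: fossil hall + coin cabinet + sound installation + ceramics vitrine + armor display (46 m²).
All optima have 5 exhibits.

5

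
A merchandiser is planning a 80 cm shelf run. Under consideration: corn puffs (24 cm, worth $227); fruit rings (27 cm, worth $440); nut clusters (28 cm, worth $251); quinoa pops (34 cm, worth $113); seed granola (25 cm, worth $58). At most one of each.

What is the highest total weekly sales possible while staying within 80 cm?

Corn puffs + fruit rings + nut clusters uses 79 of the 80 cm and totals 918.

918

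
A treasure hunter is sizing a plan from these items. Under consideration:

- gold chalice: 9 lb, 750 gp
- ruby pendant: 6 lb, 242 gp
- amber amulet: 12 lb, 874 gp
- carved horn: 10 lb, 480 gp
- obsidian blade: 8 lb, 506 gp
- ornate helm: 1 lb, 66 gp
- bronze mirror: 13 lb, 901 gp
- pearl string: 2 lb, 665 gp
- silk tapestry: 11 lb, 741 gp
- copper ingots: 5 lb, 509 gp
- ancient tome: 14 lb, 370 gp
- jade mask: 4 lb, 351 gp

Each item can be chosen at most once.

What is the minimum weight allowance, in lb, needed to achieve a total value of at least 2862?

29

Need the lightest bundle worth ≥ 2862.
gold chalice + amber amulet + ornate helm + pearl string + copper ingots reaches 2864 using 29 lb.
Any bundle with less than 29 lb falls short of 2862.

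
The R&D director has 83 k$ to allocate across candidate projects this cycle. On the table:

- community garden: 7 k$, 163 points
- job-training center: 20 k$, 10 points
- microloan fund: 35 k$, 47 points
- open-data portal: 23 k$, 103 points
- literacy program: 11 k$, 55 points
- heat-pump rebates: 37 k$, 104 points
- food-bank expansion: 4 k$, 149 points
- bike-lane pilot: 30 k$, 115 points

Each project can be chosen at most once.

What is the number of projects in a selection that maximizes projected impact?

Optimal total is 585.
One optimal bundle: community garden + open-data portal + literacy program + food-bank expansion + bike-lane pilot (75 k$).
Every optimal selection uses 5 projects.

5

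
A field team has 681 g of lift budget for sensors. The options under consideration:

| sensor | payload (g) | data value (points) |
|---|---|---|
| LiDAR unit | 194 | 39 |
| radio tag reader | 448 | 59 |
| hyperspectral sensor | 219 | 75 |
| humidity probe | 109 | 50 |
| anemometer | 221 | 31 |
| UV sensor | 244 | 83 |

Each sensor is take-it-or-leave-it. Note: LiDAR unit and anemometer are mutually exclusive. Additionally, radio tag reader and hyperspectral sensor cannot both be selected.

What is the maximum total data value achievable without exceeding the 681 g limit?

208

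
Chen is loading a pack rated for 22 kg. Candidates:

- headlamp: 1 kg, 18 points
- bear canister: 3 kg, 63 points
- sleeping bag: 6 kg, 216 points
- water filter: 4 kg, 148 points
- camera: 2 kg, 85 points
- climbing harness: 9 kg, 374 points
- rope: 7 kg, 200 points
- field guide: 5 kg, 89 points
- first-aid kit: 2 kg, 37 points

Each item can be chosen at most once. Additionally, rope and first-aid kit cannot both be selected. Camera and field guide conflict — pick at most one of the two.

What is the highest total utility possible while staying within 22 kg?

841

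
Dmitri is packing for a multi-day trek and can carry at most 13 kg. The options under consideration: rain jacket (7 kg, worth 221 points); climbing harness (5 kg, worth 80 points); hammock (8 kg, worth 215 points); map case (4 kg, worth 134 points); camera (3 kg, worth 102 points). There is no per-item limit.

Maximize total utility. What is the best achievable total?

Density check — camera 34.00, map case 33.50, rain jacket 31.57 are the best per kg.
The ratio heuristic lands on 4×camera (408) but leaves 1 kg idle.
The 3 kg tied up in camera is better spent on map case — total rises to 440 (13 kg).
Every other selection either busts 13 kg or fails to beat 440.

440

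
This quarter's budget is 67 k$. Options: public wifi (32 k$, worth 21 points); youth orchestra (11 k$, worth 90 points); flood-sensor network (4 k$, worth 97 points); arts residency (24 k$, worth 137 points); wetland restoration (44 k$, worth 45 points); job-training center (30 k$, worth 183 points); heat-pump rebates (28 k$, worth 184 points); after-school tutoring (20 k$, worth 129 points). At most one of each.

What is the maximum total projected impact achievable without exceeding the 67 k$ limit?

508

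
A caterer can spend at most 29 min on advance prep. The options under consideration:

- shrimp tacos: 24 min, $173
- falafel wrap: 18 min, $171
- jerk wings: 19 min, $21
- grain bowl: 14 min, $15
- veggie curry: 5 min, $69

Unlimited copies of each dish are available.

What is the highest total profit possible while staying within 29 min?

By profit per min: veggie curry 13.80, falafel wrap 9.50, shrimp tacos 7.21, jerk wings 1.11 lead.
The ratio ordering already packs tightly: 5×veggie curry, 25 min, 345.
The spare 4 min is too small for any remaining dish, and no exchange beats 345.

345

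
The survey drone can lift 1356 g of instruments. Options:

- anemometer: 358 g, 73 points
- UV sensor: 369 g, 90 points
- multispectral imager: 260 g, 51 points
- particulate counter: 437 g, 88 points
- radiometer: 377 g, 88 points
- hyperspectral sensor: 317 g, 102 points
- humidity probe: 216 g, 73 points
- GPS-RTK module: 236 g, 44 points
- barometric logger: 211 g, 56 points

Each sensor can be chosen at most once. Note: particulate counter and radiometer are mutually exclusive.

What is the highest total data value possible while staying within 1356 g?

365

The ratio ordering already packs tightly: UV sensor + hyperspectral sensor + humidity probe + GPS-RTK module + barometric logger, 1349 g, 365.
Every other selection either busts 1356 g or breaks a pairing rule or fails to beat 365.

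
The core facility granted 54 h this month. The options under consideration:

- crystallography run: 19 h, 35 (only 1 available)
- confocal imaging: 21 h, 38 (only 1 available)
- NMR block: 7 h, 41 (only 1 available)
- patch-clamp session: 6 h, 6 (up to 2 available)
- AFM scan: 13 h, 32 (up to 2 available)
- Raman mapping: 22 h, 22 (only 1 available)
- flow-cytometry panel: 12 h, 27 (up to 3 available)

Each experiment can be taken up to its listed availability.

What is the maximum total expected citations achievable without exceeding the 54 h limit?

Greedy by ratio would take NMR block + patch-clamp session + 2×AFM scan + flow-cytometry panel: 51 h used, total 138.
Dropping patch-clamp session and flow-cytometry panel frees 18 h; slotting in confocal imaging (21 h) lifts the total to 143 at 54 h.
No other feasible combination exceeds 143.

143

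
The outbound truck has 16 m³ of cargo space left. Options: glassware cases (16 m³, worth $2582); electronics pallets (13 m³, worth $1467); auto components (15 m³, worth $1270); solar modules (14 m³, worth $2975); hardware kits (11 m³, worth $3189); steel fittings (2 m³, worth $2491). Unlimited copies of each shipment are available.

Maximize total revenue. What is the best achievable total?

19928

Ranking by ratio (revenue/m³): steel fittings 1245.50, hardware kits 289.91, solar modules 212.50, glassware cases 161.38.
Best packing: 8×steel fittings — 16 m³, 19928 total.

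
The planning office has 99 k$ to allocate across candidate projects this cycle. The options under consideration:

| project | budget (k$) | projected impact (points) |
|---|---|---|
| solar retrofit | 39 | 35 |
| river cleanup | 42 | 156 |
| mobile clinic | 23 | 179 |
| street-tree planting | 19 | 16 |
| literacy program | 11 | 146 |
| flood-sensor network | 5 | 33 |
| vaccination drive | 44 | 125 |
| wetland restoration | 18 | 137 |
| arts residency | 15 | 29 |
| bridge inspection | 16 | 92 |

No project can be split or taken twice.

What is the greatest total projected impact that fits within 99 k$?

651

Ranking by ratio (projected impact/k$): literacy program 13.27, mobile clinic 7.78, wetland restoration 7.61, flood-sensor network 6.60.
Taking the top-ratio projects first gives mobile clinic + literacy program + flood-sensor network + wetland restoration + arts residency + bridge inspection for 616 (88 k$).
Dropping arts residency and bridge inspection frees 31 k$; slotting in river cleanup (42 k$) lifts the total to 651 at 99 k$.
Every other selection either busts 99 k$ or fails to beat 651.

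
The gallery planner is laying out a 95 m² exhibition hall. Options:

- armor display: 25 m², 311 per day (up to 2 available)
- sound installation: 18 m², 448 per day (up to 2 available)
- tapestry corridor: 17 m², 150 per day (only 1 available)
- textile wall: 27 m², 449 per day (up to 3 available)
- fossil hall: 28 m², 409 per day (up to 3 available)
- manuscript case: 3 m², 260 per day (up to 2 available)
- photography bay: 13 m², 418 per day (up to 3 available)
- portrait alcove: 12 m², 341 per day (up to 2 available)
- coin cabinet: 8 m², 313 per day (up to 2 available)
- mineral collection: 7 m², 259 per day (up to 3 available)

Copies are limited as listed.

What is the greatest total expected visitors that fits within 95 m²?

3518

The ratio ordering already packs tightly: 2×manuscript case + 3×photography bay + portrait alcove + 2×coin cabinet + 3×mineral collection, 94 m², 3518.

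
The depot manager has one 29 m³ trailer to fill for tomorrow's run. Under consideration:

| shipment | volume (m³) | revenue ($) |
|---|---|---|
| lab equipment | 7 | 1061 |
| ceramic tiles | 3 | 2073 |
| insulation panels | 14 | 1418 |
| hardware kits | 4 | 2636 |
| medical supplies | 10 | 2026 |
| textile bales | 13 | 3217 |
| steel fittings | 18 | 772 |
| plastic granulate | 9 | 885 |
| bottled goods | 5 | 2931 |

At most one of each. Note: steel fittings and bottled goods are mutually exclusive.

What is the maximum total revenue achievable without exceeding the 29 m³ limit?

Taking ceramic tiles + hardware kits + textile bales + bottled goods: 25 m³ used, 10857 in revenue.

10857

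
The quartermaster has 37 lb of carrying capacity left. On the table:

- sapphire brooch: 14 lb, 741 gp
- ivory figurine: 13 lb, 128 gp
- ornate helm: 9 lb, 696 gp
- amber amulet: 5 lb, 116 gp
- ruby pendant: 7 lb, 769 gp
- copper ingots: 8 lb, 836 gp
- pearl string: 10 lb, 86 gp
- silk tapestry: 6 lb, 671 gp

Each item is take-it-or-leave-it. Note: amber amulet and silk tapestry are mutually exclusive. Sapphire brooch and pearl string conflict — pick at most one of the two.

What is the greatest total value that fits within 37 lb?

Best packing: sapphire brooch + ruby pendant + copper ingots + silk tapestry — 35 lb, 3017 total.
An exhaustive check of the 256 subsets confirms 3017.

3017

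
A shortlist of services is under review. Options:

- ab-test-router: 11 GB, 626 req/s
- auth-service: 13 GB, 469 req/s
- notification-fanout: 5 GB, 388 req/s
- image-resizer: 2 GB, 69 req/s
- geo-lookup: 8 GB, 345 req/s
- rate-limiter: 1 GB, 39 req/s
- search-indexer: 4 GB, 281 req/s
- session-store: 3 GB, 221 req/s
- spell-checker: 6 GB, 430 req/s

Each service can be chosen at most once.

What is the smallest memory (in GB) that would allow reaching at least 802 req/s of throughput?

Look for the lowest-memory combination reaching 802.
Taking notification-fanout + spell-checker gives 818 (≥ 802) for 11 GB.
Below 11 GB the best achievable stays under 802.

11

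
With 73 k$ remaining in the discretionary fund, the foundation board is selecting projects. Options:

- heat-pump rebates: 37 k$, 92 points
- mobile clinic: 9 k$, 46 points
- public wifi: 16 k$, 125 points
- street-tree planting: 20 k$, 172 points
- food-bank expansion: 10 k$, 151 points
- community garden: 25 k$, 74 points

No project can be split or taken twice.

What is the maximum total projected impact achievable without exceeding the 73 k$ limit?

522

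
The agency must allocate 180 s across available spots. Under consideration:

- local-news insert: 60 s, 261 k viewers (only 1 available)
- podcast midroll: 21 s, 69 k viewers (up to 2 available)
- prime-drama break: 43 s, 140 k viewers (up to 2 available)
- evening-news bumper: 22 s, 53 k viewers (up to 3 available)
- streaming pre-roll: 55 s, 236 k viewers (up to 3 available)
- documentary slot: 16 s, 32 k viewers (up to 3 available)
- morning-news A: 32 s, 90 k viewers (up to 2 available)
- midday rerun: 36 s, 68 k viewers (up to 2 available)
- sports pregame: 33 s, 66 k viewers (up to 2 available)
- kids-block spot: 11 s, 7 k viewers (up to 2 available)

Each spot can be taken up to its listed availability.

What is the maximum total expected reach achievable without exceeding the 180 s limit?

Taking local-news insert + 2×streaming pre-roll: 170 s used, 733 in expected reach.
Every other selection either busts 180 s or exceeds an availability limit or fails to beat 733.

733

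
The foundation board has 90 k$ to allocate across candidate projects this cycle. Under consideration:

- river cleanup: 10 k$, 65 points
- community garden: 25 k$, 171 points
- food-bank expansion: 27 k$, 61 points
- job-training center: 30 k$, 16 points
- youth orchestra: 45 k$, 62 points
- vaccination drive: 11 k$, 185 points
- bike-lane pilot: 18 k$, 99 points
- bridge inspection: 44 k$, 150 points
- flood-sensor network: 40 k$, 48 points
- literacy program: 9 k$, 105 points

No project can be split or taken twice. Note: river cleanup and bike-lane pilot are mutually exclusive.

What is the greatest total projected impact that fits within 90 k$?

Taking community garden + food-bank expansion + vaccination drive + bike-lane pilot + literacy program: 90 k$ used, 621 in projected impact.

621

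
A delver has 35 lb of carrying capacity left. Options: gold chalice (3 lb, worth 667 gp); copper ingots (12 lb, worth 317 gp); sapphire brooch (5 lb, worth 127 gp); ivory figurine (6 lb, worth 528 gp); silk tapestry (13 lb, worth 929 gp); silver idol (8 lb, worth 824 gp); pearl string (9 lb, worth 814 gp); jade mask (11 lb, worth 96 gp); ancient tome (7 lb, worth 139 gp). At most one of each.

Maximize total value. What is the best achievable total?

3234

A density-first pass picks gold chalice + sapphire brooch + ivory figurine + silver idol + pearl string — 2960 at 31 lb.
The 11 lb tied up in sapphire brooch and ivory figurine is better spent on silk tapestry — total rises to 3234 (33 lb).
The closest alternative, gold chalice + sapphire brooch + ivory figurine + silk tapestry + silver idol, reaches only 3075.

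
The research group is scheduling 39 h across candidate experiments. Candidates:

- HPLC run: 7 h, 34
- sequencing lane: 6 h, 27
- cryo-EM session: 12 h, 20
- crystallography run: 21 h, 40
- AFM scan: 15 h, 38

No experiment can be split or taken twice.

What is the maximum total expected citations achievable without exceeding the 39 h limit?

101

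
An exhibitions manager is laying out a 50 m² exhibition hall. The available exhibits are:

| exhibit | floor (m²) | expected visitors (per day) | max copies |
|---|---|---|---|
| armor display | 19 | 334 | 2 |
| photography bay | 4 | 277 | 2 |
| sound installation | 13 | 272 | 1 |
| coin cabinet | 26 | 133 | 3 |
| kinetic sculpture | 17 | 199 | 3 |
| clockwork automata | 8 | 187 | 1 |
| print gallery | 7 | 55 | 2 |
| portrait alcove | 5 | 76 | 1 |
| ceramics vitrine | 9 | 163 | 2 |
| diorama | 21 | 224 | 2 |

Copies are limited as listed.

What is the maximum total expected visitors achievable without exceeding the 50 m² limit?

1347

Density check — photography bay 69.25, clockwork automata 23.38, sound installation 20.92 are the best per m².
Filling by ratio: 2×photography bay + sound installation + clockwork automata + 2×ceramics vitrine for 1339, with 3 m² left unused.
Dropping 2×ceramics vitrine frees 18 m²; slotting in armor display (19 m²) lifts the total to 1347 at 48 m².
That's the maximum — no swap from here does better than 1347.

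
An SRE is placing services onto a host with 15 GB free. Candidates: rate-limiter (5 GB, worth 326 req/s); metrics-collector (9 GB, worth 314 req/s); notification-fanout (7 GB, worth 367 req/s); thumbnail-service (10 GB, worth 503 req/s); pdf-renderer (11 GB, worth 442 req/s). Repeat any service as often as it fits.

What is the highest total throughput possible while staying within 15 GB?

978

3×rate-limiter uses 15 of the 15 GB and totals 978.
That's the maximum — no swap from here does better than 978.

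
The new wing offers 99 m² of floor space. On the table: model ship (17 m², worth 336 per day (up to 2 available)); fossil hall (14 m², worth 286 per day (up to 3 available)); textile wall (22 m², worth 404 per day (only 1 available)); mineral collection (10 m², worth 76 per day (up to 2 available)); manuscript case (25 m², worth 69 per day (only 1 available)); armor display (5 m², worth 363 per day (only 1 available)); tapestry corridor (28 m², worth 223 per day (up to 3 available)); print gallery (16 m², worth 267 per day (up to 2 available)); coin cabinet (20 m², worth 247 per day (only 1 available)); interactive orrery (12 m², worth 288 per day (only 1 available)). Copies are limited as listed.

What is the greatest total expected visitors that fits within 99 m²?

2249

A density-first pass picks 2×model ship + 3×fossil hall + armor display + interactive orrery — 2181 at 93 m².
Replace model ship with textile wall: the trade gains 68 net, giving 2249 at 98 m².
Nothing else within 99 m² beats 2249.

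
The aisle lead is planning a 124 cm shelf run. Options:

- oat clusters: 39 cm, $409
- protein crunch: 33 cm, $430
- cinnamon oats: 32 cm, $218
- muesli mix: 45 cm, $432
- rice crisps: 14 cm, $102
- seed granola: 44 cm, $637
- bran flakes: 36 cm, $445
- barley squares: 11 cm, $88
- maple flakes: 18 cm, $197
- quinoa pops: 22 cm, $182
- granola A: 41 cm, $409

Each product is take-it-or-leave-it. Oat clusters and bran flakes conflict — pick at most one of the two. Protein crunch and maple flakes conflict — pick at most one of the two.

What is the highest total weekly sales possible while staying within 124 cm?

1600

The ratio ordering already packs tightly: protein crunch + seed granola + bran flakes + barley squares, 124 cm, 1600.
Nothing else feasible within 124 cm beats 1600.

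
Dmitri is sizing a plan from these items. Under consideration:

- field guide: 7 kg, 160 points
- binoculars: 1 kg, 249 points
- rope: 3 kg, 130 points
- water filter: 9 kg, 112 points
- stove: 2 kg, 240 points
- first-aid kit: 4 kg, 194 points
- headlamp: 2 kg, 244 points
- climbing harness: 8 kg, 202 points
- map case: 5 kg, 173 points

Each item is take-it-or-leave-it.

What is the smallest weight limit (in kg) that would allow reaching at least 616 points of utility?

5

Minimise kg subject to total utility ≥ 616.
binoculars + stove + headlamp reaches 733 using 5 kg.
Below 5 kg the best achievable stays under 616.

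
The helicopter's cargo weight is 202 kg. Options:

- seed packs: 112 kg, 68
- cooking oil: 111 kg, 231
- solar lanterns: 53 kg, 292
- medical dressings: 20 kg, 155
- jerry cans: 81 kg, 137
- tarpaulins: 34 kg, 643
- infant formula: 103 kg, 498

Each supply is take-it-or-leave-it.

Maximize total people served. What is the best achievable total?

1433

Ranking by ratio (people served/kg): tarpaulins 18.91, medical dressings 7.75, solar lanterns 5.51, infant formula 4.83.
A density-first pass picks solar lanterns + medical dressings + jerry cans + tarpaulins — 1227 at 188 kg.
The 101 kg tied up in medical dressings and jerry cans is better spent on infant formula — total rises to 1433 (190 kg).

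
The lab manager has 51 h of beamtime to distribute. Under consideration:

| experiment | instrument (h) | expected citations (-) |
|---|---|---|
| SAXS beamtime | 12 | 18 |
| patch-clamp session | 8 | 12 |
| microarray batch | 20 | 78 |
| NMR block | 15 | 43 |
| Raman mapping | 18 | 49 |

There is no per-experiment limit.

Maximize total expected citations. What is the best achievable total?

168

The ratio ordering already packs tightly: patch-clamp session + 2×microarray batch, 48 h, 168.
No other feasible combination exceeds 168.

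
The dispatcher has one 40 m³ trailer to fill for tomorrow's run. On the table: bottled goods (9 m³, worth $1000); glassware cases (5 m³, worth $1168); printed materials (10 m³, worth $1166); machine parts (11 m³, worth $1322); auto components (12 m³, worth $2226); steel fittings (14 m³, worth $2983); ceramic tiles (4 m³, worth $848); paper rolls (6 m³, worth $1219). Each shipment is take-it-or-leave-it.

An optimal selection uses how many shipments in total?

4

Best achievable revenue is 7596.
One optimal bundle: glassware cases + auto components + steel fittings + paper rolls (37 m³).
All optima have 4 shipments.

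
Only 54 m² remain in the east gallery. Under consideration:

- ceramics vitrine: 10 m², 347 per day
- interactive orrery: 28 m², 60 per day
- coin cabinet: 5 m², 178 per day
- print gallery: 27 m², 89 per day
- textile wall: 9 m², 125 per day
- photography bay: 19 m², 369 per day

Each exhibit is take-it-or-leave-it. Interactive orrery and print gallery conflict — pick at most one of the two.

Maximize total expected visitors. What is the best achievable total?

1019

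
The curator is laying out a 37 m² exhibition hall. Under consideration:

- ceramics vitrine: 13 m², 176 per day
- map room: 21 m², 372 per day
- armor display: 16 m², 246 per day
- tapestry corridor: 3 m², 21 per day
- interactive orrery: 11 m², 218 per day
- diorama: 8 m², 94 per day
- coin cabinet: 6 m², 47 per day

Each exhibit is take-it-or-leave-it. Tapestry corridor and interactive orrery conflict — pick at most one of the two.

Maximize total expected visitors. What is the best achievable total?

Taking map room + armor display: 37 m² used, 618 in expected visitors.
Next best is map room + interactive orrery at 590 (32 m²) — short by 28.

618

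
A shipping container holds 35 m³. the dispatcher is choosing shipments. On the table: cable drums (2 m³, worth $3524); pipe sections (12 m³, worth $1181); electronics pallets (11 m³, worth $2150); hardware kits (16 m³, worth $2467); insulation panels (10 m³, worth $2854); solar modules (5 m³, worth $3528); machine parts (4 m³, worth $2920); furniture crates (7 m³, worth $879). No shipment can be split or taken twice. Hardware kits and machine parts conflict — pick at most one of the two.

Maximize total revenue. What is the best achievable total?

Density check — cable drums 1762.00, machine parts 730.00, solar modules 705.60 are the best per m³.
Taking cable drums + electronics pallets + insulation panels + solar modules + machine parts: 32 m³ used, 14976 in revenue.
The spare 3 m³ is too small for any remaining shipment, and no feasible exchange beats 14976.

14976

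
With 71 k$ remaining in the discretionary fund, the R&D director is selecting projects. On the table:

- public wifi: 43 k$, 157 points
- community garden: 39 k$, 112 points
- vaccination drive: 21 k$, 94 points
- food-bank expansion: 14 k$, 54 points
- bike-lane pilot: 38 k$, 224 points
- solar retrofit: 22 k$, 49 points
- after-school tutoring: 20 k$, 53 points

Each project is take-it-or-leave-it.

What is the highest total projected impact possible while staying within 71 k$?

318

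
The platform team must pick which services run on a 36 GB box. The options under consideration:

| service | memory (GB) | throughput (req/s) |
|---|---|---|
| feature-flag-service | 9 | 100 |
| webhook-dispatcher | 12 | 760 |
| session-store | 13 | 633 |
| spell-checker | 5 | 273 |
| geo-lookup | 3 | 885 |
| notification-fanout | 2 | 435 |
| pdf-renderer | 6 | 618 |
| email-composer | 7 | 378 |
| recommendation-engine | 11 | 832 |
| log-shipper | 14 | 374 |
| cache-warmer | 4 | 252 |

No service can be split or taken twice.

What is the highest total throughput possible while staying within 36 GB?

Ranking by ratio (throughput/GB): geo-lookup 295.00, notification-fanout 217.50, pdf-renderer 103.00, recommendation-engine 75.64.
The ratio ordering already packs tightly: webhook-dispatcher + geo-lookup + notification-fanout + pdf-renderer + recommendation-engine, 34 GB, 3530.
The closest alternative, spell-checker + geo-lookup + notification-fanout + pdf-renderer + email-composer + recommendation-engine, reaches only 3421.

3530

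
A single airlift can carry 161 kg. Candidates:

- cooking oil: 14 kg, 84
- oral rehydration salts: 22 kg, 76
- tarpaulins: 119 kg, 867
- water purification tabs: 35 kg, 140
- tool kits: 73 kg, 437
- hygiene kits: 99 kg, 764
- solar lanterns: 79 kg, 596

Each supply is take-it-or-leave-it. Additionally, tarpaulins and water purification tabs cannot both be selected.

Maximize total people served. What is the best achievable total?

Taking the top-ratio supplies first gives cooking oil + water purification tabs + hygiene kits for 988 (148 kg).
Reworking the packing: tool kits + solar lanterns uses 152 kg and improves the total to 1033.
The spare 9 kg is too small for any remaining supply, and no feasible exchange beats 1033.

1033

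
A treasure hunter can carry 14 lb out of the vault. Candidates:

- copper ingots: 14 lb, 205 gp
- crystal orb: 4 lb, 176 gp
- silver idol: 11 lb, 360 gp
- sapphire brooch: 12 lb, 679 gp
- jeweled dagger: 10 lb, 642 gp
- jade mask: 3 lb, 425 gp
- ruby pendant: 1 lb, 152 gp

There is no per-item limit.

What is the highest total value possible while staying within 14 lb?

14×ruby pendant uses 14 of the 14 lb and totals 2128.
That's the maximum — no swap from here does better than 2128.

2128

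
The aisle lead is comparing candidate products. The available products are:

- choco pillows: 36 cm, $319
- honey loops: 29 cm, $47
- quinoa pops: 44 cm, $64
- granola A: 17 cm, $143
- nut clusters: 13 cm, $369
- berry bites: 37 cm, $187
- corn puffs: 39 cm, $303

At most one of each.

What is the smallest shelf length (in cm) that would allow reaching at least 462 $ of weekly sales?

30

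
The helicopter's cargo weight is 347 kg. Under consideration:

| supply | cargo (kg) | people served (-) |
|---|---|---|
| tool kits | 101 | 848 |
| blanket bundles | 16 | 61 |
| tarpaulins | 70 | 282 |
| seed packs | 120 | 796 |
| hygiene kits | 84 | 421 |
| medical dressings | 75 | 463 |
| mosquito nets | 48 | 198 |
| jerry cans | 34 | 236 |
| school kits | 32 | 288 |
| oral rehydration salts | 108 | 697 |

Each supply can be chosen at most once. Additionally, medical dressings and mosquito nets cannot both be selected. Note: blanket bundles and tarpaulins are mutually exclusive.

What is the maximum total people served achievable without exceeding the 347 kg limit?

Filling by ratio: tool kits + seed packs + mosquito nets + jerry cans + school kits for 2366, with 12 kg left unused.
Replace mosquito nets and jerry cans with blanket bundles + medical dressings: the trade gains 90 net, giving 2456 at 344 kg.
The closest alternative, tool kits + blanket bundles + seed packs + medical dressings + jerry cans, reaches only 2404.

2456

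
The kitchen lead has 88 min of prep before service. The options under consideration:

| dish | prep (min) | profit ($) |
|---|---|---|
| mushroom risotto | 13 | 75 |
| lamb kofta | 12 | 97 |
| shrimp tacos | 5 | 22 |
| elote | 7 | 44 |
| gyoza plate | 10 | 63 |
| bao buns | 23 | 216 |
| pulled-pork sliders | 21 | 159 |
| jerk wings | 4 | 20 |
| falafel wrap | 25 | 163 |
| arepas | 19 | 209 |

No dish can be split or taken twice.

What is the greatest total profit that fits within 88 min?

756

The ratio heuristic lands on lamb kofta + gyoza plate + bao buns + pulled-pork sliders + arepas (744) but leaves 3 min idle.
The 10 min tied up in gyoza plate is better spent on mushroom risotto — total rises to 756 (88 min).
Runner-up lamb kofta + shrimp tacos + elote + bao buns + pulled-pork sliders + arepas tops out at 747.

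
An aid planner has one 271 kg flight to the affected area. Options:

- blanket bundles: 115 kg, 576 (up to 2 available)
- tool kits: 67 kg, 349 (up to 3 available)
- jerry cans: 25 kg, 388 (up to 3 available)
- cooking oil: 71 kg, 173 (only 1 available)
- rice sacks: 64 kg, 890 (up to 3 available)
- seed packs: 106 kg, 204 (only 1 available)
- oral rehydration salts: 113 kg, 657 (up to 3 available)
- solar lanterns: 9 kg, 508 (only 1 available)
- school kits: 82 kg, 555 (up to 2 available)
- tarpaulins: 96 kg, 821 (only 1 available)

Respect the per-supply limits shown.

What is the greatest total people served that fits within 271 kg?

3954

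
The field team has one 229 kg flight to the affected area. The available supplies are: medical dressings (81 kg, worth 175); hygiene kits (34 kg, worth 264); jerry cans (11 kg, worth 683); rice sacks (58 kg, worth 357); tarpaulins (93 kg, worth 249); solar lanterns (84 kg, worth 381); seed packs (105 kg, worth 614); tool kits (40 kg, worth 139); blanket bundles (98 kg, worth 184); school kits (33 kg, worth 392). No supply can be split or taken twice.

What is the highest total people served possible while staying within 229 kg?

2092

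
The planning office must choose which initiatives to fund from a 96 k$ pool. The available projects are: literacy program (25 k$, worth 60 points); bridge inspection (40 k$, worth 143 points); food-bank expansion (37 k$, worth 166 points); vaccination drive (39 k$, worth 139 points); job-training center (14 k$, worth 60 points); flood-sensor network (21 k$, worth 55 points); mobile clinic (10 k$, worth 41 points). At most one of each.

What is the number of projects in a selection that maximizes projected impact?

3

The maximum projected impact within 96 k$ is 369.
One optimal bundle: bridge inspection + food-bank expansion + job-training center (91 k$).
Any selection reaching 369 contains exactly 3 projects.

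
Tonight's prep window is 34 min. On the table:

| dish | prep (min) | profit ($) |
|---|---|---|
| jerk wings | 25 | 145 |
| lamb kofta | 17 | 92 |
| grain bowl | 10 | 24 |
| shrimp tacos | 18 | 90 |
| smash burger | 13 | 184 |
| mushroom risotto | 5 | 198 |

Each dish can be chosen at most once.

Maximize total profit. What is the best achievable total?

406

The ratio ordering already packs tightly: grain bowl + smash burger + mushroom risotto, 28 min, 406.
Next best is smash burger + mushroom risotto at 382 (18 min) — short by 24.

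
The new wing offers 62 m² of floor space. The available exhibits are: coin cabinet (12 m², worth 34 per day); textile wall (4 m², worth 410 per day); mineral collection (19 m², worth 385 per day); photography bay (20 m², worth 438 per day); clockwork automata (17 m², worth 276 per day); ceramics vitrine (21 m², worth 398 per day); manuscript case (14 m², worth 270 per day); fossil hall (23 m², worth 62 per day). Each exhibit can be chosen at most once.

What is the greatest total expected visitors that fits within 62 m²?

Greedy by ratio would take textile wall + mineral collection + photography bay + manuscript case: 57 m² used, total 1503.
Dropping mineral collection and manuscript case frees 33 m²; slotting in clockwork automata + ceramics vitrine (38 m²) lifts the total to 1522 at 62 m².
Runner-up textile wall + photography bay + ceramics vitrine + manuscript case tops out at 1516.

1522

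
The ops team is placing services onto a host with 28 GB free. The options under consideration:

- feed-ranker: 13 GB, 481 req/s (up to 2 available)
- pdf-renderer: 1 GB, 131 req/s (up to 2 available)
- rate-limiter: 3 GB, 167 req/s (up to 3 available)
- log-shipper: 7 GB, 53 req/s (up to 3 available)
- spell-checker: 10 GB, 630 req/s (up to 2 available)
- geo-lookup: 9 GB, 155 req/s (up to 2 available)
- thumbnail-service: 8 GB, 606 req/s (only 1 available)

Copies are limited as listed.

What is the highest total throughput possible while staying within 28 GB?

1868

Taking the top-ratio services first gives 2×pdf-renderer + 2×rate-limiter + spell-checker + thumbnail-service for 1832 (26 GB).
The 1 GB tied up in pdf-renderer is better spent on rate-limiter — total rises to 1868 (28 GB).
Every other selection either busts 28 GB or exceeds an availability limit or fails to beat 1868.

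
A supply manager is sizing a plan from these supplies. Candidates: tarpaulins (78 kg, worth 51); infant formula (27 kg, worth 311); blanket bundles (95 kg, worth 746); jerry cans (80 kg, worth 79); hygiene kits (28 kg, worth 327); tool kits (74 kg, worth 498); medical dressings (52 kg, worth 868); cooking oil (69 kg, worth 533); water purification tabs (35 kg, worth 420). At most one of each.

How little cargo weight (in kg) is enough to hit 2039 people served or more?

176

Minimise kg subject to total people served ≥ 2039.
infant formula + hygiene kits + medical dressings + cooking oil: 2039 people served at 176 kg.
Any bundle with less than 176 kg falls short of 2039.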